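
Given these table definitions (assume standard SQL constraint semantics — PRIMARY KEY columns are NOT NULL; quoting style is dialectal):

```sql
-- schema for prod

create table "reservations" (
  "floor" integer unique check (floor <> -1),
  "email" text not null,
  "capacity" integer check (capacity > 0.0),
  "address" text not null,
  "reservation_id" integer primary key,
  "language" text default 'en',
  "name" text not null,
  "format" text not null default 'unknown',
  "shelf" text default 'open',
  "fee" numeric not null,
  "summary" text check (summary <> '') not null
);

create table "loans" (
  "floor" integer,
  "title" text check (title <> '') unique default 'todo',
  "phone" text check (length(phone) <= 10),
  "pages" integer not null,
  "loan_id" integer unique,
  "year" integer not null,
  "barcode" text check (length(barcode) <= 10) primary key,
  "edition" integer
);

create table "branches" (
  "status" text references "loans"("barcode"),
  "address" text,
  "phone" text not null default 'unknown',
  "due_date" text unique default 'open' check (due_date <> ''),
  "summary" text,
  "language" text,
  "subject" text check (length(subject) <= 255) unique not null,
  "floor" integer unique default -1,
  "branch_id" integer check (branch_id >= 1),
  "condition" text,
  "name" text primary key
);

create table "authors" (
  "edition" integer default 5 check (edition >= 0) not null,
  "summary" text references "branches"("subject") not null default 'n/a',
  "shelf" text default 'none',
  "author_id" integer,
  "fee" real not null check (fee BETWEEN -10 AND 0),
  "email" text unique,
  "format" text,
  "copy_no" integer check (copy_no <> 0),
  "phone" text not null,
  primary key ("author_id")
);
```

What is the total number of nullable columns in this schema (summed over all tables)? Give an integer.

reservations: 4 nullable (floor, capacity, language, shelf — PK (reservation_id) and explicit NOT NULL columns excluded).
loans: 5 nullable (floor, title, phone, loan_id, edition — PK (barcode) and explicit NOT NULL columns excluded).
branches: 8 nullable (status, address, due_date, summary, language, floor, branch_id, condition — PK (name) and explicit NOT NULL columns excluded).
authors: 4 nullable (shelf, email, format, copy_no — PK (author_id) and explicit NOT NULL columns excluded).
Total: 4 + 5 + 8 + 4 = 21.

21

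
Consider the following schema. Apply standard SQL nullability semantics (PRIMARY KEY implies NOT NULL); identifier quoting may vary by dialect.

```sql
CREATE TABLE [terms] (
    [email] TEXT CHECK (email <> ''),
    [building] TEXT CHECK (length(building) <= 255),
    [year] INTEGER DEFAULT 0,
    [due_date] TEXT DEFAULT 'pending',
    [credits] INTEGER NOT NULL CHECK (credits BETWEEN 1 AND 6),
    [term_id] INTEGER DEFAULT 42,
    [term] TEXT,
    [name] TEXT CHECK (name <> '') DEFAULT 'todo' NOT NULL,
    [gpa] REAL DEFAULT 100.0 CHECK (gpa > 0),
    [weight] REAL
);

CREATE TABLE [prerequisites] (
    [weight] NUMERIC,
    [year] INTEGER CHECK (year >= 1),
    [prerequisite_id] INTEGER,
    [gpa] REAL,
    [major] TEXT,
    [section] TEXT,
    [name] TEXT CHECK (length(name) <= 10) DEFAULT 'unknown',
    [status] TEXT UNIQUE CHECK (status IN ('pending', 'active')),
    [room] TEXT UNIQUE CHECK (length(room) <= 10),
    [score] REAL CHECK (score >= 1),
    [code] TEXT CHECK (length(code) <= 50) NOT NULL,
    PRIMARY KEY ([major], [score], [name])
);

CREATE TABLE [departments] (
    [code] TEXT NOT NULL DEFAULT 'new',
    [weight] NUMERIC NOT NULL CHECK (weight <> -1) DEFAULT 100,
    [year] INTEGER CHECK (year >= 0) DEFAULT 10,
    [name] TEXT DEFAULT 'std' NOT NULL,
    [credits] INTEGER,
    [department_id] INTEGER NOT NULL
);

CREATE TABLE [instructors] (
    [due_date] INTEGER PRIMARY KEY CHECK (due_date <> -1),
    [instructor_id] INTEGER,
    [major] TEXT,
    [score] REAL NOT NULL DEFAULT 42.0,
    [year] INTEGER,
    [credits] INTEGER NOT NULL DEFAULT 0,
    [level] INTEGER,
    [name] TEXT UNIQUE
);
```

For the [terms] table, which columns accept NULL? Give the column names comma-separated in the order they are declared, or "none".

email, building, year, due_date, term_id, term, gpa, weight

- email: CHECK does not forbid NULL (a CHECK constraint passes when its expression is NULL) → nullable.
- building: CHECK does not forbid NULL (a CHECK constraint passes when its expression is NULL) → nullable.
- year: DEFAULT only fills an omitted column; an explicit NULL is still allowed → nullable.
- due_date: DEFAULT only fills an omitted column; an explicit NULL is still allowed → nullable.
- credits: declared NOT NULL → not nullable.
- term_id: DEFAULT only fills an omitted column; an explicit NULL is still allowed → nullable.
- term: no NOT NULL constraint applies → nullable.
- name: declared NOT NULL → not nullable.
- gpa: CHECK does not forbid NULL (a CHECK constraint passes when its expression is NULL) → nullable.
- weight: no NOT NULL constraint applies → nullable.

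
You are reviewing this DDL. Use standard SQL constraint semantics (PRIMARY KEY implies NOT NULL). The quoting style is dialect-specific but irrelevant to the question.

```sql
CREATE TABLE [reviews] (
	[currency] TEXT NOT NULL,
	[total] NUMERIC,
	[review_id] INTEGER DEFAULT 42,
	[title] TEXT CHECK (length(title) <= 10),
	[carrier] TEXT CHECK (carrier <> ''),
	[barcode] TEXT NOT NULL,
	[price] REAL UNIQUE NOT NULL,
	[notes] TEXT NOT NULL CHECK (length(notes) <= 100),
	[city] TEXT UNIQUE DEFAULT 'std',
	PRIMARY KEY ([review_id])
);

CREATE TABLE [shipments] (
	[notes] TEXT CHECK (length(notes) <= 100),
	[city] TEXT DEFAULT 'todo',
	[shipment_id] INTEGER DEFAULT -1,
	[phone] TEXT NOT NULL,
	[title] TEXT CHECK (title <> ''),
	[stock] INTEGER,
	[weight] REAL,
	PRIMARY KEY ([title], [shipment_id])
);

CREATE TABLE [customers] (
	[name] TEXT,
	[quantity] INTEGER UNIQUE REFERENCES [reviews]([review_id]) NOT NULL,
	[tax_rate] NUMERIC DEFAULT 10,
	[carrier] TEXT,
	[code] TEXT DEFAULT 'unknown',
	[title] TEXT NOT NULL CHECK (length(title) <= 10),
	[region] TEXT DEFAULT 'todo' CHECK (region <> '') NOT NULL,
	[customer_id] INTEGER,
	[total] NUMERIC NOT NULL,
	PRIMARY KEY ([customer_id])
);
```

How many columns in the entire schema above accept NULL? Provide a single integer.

12

reviews: 4 nullable (total, title, carrier, city — PK (review_id) and explicit NOT NULL columns excluded).
shipments: 4 nullable (notes, city, stock, weight — PK (title, shipment_id) and explicit NOT NULL columns excluded).
customers: 4 nullable (name, tax_rate, carrier, code — PK (customer_id) and explicit NOT NULL columns excluded).
Total: 4 + 4 + 4 = 12.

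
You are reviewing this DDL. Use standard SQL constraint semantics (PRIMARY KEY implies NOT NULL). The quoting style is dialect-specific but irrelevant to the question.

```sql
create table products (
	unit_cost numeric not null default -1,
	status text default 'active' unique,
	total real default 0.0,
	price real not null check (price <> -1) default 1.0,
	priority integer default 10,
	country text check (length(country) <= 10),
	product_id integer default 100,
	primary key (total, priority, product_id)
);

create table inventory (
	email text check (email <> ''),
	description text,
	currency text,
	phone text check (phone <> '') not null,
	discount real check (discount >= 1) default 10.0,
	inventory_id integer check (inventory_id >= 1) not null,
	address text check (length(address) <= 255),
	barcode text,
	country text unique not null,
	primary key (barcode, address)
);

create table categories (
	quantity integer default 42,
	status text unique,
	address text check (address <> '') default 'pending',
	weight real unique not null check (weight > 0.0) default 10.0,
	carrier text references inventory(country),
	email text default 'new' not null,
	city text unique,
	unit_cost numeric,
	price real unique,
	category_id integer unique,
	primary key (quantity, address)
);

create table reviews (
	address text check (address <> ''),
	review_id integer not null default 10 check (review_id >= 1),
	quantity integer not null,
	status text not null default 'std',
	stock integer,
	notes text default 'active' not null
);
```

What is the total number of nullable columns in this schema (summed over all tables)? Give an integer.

14

products: 2 nullable (status, country — PK (total, priority, product_id) and explicit NOT NULL columns excluded).
inventory: 4 nullable (email, description, currency, discount — PK (barcode, address) and explicit NOT NULL columns excluded).
categories: 6 nullable (status, carrier, city, unit_cost, price, category_id — PK (quantity, address) and explicit NOT NULL columns excluded).
reviews: 2 nullable (address, stock — PK none and explicit NOT NULL columns excluded).
Total: 2 + 4 + 6 + 2 = 14.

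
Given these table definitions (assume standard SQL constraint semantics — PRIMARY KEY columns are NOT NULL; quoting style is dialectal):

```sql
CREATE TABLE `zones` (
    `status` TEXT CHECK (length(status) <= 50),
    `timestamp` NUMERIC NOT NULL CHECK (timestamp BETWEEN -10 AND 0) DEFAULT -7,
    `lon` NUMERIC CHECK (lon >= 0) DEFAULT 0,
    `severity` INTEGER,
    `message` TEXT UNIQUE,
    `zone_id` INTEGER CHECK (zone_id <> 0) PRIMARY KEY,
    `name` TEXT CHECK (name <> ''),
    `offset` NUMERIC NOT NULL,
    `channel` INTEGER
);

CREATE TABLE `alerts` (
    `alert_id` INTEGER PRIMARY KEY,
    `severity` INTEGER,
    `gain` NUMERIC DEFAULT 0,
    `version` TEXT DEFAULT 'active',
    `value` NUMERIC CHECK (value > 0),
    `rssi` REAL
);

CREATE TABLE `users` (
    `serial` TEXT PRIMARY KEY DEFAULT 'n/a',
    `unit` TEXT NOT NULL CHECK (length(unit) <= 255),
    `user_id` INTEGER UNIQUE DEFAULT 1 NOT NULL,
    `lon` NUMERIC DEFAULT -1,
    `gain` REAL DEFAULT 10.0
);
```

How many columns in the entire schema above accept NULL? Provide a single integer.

13

zones: 6 nullable (status, lon, severity, message, name, channel — PK (zone_id) and explicit NOT NULL columns excluded).
alerts: 5 nullable (severity, gain, version, value, rssi — PK (alert_id) and explicit NOT NULL columns excluded).
users: 2 nullable (lon, gain — PK (serial) and explicit NOT NULL columns excluded).
Total: 6 + 5 + 2 = 13.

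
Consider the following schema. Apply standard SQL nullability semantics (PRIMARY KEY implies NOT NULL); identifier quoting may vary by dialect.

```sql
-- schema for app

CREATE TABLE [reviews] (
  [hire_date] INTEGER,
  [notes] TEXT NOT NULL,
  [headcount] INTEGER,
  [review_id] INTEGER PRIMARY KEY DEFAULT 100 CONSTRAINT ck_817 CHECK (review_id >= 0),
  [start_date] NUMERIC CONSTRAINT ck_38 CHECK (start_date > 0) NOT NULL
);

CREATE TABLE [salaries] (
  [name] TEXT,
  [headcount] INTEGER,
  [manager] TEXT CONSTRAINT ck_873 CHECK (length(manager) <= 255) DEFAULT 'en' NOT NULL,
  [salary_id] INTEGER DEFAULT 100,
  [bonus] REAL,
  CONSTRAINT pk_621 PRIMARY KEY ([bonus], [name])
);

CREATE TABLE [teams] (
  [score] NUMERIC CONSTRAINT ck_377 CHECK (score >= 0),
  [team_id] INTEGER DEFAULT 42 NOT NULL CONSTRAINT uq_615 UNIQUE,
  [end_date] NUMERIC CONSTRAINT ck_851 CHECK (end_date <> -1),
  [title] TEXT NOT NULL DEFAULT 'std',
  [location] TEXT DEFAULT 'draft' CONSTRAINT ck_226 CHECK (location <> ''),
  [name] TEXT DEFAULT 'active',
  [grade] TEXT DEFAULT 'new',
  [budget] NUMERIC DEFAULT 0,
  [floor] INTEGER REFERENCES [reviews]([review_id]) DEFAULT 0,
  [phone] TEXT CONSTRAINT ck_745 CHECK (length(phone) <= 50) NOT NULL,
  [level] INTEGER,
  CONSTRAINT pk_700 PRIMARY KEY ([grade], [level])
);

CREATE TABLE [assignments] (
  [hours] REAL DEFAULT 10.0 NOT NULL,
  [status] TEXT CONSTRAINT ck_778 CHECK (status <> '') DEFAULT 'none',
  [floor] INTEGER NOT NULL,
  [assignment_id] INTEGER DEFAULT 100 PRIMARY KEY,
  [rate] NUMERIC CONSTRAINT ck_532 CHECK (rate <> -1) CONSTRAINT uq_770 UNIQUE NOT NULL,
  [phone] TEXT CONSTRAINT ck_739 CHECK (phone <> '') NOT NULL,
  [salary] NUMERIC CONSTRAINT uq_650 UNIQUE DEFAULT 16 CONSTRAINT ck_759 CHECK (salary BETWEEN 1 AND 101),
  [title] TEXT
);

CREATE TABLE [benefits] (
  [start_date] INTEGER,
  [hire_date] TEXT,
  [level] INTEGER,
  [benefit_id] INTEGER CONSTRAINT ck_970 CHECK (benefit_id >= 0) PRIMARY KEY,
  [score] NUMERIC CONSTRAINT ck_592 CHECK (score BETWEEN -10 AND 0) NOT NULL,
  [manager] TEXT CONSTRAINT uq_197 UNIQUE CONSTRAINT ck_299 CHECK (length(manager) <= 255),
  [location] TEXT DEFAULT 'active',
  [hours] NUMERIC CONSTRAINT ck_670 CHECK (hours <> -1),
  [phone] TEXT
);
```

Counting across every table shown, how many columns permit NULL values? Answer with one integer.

reviews: 2 nullable (hire_date, headcount — PK (review_id) and explicit NOT NULL columns excluded).
salaries: 2 nullable (headcount, salary_id — PK (bonus, name) and explicit NOT NULL columns excluded).
teams: 6 nullable (score, end_date, location, name, budget, floor — PK (grade, level) and explicit NOT NULL columns excluded).
assignments: 3 nullable (status, salary, title — PK (assignment_id) and explicit NOT NULL columns excluded).
benefits: 7 nullable (start_date, hire_date, level, manager, location, hours, phone — PK (benefit_id) and explicit NOT NULL columns excluded).
Total: 2 + 2 + 6 + 3 + 7 = 20.

20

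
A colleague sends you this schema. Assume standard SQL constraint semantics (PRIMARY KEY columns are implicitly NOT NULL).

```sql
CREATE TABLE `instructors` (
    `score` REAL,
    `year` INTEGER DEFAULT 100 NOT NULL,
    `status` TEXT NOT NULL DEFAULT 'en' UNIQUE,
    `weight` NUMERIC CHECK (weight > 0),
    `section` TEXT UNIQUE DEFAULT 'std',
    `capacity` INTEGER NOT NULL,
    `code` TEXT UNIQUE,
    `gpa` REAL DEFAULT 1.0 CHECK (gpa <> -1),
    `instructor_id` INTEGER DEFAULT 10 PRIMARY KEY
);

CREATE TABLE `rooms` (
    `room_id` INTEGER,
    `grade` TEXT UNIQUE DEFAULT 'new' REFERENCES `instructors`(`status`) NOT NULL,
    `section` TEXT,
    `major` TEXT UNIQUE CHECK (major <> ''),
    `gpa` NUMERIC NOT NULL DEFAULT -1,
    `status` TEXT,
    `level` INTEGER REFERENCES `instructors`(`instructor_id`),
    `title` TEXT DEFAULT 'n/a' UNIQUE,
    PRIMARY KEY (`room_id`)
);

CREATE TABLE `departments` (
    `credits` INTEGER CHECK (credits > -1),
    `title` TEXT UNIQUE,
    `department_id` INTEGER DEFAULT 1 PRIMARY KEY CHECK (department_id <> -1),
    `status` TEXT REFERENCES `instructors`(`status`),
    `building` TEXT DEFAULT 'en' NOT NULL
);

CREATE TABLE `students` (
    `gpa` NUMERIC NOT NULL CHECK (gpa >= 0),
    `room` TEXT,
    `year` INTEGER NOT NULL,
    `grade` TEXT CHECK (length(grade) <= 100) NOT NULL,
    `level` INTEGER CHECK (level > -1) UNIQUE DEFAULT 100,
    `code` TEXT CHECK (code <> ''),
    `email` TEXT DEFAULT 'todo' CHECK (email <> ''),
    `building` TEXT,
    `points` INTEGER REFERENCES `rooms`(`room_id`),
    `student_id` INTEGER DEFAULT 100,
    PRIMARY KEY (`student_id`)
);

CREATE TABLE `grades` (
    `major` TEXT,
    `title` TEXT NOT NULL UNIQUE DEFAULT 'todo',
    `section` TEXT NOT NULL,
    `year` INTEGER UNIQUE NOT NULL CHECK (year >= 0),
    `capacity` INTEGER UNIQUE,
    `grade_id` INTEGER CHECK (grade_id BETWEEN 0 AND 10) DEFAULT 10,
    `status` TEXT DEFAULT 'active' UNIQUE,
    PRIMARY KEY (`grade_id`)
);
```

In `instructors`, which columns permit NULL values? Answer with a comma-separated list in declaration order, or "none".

- score: no NOT NULL constraint applies → nullable.
- year: declared NOT NULL → not nullable.
- status: declared NOT NULL → not nullable.
- weight: CHECK does not forbid NULL (a CHECK constraint passes when its expression is NULL) → nullable.
- section: UNIQUE does not imply NOT NULL → nullable.
- capacity: declared NOT NULL → not nullable.
- code: UNIQUE does not imply NOT NULL → nullable.
- gpa: CHECK does not forbid NULL (a CHECK constraint passes when its expression is NULL) → nullable.
- instructor_id: part of the PRIMARY KEY, which implies NOT NULL → not nullable.

score, weight, section, code, gpa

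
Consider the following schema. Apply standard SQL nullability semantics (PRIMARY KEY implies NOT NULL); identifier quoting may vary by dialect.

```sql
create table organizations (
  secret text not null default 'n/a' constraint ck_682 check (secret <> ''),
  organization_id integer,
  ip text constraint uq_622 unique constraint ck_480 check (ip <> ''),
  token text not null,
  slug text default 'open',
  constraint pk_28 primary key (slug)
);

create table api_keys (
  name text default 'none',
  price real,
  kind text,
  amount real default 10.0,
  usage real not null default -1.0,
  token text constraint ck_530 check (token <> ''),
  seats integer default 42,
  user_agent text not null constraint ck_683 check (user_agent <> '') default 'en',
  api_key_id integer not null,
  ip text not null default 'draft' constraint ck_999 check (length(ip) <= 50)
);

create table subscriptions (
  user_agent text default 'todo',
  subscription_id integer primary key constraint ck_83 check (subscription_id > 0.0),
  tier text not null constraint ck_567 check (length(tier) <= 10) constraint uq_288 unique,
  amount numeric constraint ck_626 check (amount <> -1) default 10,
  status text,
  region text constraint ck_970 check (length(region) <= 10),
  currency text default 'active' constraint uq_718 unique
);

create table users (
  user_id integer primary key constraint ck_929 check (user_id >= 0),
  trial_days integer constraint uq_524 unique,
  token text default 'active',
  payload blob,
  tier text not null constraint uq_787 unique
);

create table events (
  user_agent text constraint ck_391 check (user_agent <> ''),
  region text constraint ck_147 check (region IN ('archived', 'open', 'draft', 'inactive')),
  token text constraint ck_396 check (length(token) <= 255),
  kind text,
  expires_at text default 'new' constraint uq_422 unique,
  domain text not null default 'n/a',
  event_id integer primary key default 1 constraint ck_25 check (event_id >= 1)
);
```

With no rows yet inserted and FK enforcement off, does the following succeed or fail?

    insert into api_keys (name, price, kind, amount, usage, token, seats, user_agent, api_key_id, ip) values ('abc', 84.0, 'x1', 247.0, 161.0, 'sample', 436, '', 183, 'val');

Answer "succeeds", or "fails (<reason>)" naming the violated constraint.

fails (CHECK on user_agent)

The value '' for user_agent violates CHECK (user_agent <> '').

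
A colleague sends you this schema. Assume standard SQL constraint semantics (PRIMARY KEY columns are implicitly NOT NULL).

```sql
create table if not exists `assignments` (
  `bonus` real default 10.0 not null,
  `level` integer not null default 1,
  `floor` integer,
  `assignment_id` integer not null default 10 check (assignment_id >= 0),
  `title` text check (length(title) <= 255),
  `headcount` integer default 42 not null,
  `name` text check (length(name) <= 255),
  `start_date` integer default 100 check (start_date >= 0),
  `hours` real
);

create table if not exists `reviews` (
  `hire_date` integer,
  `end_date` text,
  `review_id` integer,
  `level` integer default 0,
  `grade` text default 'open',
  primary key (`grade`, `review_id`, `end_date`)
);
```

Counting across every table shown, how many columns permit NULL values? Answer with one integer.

assignments: 5 nullable (floor, title, name, start_date, hours — PK none and explicit NOT NULL columns excluded).
reviews: 2 nullable (hire_date, level — PK (grade, review_id, end_date) and explicit NOT NULL columns excluded).
Total: 5 + 2 = 7.

7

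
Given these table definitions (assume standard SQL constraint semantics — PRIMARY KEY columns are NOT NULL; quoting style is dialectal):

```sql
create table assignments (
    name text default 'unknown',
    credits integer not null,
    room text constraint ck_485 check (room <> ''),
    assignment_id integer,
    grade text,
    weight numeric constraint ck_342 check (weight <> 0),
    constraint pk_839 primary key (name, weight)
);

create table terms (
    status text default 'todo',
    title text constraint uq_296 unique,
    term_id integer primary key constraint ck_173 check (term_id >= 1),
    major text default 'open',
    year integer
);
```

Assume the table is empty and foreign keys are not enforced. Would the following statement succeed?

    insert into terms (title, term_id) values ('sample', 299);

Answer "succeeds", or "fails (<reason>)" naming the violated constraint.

NOT NULL columns: term_id is supplied.
CHECK constraints: 299 satisfies (term_id >= 1).
No constraint is violated.

succeeds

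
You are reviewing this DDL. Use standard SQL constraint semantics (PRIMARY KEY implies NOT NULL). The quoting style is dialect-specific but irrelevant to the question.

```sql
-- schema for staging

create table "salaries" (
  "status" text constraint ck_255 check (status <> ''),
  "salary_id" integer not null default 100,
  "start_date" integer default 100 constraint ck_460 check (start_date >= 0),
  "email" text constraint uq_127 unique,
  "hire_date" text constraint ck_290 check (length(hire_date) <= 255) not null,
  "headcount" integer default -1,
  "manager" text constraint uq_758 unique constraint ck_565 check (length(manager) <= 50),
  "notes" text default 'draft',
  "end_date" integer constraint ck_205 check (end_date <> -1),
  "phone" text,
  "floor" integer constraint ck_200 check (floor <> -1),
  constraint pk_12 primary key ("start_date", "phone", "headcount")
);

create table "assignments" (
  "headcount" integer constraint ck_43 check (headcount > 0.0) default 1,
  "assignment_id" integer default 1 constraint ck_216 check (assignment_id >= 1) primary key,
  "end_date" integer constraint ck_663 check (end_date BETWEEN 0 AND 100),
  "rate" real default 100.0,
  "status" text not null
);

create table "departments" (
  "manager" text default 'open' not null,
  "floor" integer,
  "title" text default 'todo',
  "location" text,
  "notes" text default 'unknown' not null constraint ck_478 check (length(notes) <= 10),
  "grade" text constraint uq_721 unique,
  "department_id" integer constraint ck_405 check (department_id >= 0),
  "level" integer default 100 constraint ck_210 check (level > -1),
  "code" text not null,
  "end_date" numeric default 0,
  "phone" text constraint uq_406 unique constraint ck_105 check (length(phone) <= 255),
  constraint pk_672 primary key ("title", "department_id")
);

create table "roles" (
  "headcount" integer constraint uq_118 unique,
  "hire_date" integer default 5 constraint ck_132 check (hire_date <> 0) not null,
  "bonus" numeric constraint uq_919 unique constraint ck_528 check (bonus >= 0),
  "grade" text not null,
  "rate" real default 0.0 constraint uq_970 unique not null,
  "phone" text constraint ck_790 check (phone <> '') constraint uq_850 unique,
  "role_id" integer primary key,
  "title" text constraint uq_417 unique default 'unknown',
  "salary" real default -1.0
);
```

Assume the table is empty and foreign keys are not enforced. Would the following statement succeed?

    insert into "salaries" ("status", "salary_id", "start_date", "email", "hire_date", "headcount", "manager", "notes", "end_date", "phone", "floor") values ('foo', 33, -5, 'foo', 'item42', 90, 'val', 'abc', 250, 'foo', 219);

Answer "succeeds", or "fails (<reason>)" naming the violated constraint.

The value -5 for start_date violates CHECK (start_date >= 0).

fails (CHECK on start_date)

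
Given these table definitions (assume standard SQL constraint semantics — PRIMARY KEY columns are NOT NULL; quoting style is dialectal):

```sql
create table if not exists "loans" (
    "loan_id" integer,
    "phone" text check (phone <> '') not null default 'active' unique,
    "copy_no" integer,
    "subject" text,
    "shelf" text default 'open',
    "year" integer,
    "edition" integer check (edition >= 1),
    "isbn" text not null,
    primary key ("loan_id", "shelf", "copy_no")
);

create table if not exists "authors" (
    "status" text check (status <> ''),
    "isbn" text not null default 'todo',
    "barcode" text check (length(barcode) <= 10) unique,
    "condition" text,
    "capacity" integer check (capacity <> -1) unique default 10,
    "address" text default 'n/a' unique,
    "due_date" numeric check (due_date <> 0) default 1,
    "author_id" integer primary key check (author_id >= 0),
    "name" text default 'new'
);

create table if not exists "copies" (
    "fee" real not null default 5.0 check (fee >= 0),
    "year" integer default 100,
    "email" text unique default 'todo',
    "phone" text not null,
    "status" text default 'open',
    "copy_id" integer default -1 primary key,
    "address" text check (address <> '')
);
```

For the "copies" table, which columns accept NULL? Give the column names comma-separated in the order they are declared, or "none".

- fee: declared NOT NULL → not nullable.
- year: DEFAULT only fills an omitted column; an explicit NULL is still allowed → nullable.
- email: UNIQUE does not imply NOT NULL → nullable.
- phone: declared NOT NULL → not nullable.
- status: DEFAULT only fills an omitted column; an explicit NULL is still allowed → nullable.
- copy_id: part of the PRIMARY KEY, which implies NOT NULL → not nullable.
- address: CHECK does not forbid NULL (a CHECK constraint passes when its expression is NULL) → nullable.

year, email, status, address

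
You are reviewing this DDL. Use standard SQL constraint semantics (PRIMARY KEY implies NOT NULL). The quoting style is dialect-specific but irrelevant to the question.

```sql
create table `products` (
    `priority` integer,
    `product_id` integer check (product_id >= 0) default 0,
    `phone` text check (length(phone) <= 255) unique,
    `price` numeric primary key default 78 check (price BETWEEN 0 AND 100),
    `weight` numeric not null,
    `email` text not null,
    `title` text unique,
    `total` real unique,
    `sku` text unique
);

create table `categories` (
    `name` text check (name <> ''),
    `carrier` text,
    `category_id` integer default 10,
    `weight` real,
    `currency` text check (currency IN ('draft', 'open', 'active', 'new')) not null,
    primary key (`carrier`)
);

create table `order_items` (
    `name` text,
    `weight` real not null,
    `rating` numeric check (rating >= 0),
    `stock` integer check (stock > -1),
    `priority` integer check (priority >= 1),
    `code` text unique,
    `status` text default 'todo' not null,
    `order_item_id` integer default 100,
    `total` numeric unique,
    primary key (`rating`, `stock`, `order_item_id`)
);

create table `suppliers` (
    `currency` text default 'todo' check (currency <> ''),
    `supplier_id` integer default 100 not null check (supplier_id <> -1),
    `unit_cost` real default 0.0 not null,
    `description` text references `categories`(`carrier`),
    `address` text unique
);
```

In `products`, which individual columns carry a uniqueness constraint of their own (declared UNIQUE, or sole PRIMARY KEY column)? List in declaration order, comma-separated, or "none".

phone, price, title, total, sku

- priority: no UNIQUE or single-column PK constraint.
- product_id: no UNIQUE or single-column PK constraint.
- phone: declared UNIQUE → unique.
- price: single-column PRIMARY KEY → unique.
- weight: no UNIQUE or single-column PK constraint.
- email: no UNIQUE or single-column PK constraint.
- title: declared UNIQUE → unique.
- total: declared UNIQUE → unique.
- sku: declared UNIQUE → unique.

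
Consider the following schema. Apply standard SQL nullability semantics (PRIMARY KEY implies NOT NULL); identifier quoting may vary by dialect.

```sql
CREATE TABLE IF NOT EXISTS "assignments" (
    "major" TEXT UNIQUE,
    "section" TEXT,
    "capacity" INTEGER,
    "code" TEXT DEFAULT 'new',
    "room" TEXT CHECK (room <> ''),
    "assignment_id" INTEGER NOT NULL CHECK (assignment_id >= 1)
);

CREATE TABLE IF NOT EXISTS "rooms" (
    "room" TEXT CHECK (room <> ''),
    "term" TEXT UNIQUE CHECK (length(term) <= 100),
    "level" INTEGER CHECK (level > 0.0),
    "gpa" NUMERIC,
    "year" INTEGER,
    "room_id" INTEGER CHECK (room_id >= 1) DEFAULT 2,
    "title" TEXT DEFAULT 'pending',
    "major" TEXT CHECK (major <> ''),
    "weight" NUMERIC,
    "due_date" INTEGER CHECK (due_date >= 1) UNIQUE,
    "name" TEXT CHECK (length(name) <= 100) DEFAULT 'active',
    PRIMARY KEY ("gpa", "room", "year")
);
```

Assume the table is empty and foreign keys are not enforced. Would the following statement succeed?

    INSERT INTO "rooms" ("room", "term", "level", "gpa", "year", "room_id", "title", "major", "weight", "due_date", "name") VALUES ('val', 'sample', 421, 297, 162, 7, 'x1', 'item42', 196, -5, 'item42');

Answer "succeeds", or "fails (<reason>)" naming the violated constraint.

fails (CHECK on due_date)

The value -5 for due_date violates CHECK (due_date >= 1).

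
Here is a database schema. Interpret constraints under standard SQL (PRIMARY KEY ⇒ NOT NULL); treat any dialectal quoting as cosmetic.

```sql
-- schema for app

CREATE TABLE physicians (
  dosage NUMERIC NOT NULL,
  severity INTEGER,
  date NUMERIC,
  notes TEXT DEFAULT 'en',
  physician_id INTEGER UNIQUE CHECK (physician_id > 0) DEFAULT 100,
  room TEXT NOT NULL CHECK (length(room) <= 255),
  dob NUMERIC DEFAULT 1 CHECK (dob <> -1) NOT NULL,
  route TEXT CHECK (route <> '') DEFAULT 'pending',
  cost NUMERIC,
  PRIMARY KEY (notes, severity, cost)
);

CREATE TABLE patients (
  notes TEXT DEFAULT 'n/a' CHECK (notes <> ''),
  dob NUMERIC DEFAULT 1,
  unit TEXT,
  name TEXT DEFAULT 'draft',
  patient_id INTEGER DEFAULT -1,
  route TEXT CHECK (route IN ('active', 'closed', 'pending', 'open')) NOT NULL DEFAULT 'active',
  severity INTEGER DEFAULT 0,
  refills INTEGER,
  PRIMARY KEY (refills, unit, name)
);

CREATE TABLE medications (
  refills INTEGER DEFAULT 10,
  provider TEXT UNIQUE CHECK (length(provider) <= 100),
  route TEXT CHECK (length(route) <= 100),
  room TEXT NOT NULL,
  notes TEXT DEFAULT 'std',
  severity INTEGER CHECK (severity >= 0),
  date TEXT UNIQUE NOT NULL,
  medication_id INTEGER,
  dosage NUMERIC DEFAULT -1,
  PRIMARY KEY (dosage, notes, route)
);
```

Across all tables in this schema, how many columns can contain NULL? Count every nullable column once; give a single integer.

11

physicians: 3 nullable (date, physician_id, route — PK (notes, severity, cost) and explicit NOT NULL columns excluded).
patients: 4 nullable (notes, dob, patient_id, severity — PK (refills, unit, name) and explicit NOT NULL columns excluded).
medications: 4 nullable (refills, provider, severity, medication_id — PK (dosage, notes, route) and explicit NOT NULL columns excluded).
Total: 3 + 4 + 4 = 11.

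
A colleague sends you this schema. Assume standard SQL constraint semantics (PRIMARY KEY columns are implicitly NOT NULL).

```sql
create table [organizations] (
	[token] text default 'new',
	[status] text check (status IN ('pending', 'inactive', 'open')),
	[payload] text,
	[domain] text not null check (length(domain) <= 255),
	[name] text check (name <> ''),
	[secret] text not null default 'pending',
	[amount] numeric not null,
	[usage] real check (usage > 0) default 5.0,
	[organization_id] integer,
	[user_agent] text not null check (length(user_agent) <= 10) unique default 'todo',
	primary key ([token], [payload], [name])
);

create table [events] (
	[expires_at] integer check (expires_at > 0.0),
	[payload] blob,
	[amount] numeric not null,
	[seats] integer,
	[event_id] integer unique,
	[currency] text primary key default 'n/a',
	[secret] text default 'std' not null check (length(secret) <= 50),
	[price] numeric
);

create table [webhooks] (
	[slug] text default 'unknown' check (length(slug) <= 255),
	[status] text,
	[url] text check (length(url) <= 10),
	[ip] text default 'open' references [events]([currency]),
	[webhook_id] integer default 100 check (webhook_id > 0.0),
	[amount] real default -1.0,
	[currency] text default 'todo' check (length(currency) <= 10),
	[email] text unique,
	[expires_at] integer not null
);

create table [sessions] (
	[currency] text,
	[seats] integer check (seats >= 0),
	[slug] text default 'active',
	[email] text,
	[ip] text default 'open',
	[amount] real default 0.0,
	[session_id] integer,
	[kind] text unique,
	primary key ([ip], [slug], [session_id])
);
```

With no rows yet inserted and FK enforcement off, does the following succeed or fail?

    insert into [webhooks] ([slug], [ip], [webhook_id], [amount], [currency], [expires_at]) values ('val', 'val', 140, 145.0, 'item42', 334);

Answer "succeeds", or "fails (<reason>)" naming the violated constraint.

NOT NULL columns: expires_at is supplied.
CHECK constraints: 'val' satisfies (length(slug) <= 255); 140 satisfies (webhook_id > 0.0); 'item42' satisfies (length(currency) <= 10).
No constraint is violated.

succeeds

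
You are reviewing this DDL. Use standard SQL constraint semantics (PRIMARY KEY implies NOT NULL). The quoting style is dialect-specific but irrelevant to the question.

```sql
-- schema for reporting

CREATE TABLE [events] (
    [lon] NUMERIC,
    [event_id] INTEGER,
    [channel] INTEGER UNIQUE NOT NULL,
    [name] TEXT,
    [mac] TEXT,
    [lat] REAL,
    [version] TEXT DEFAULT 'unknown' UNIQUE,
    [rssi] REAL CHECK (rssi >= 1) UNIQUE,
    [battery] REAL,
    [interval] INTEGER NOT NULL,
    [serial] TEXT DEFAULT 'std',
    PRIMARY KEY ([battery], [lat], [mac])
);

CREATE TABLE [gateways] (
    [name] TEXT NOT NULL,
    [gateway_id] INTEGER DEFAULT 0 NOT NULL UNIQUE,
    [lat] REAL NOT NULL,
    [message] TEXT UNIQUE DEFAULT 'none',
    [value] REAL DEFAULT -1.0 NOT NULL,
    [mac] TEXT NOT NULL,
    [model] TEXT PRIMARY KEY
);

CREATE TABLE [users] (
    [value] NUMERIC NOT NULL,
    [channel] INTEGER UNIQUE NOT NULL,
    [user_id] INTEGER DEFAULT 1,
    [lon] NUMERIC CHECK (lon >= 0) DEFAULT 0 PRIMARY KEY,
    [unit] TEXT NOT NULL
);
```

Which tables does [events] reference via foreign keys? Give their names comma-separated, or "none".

No column in events has a REFERENCES clause.

none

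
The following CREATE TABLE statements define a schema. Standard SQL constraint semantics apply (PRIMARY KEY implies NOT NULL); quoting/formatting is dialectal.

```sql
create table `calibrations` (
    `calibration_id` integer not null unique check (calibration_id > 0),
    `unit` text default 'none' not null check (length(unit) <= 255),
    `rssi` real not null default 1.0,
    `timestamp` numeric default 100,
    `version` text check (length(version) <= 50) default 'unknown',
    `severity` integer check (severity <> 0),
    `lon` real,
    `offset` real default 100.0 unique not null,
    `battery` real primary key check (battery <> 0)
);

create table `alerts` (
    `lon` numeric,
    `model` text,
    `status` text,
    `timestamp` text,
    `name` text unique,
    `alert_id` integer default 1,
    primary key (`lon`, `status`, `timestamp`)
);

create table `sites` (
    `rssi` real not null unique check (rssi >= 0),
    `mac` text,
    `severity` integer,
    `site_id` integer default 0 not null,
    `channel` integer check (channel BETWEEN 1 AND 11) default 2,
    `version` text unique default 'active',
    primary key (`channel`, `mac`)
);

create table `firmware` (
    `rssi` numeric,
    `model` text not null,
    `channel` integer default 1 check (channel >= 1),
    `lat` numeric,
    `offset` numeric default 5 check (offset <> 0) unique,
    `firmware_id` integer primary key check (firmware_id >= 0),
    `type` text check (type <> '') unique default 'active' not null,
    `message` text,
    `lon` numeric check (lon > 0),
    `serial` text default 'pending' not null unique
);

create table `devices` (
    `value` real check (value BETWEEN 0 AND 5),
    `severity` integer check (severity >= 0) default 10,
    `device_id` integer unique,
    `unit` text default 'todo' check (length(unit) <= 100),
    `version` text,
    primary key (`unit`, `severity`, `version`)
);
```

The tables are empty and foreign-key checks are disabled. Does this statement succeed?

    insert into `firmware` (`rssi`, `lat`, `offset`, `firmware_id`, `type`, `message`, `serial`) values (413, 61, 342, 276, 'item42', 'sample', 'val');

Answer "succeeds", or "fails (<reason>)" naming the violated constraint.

model is omitted from the column list and has no DEFAULT, so it would receive NULL.
But model is declared NOT NULL.

fails (NOT NULL on model)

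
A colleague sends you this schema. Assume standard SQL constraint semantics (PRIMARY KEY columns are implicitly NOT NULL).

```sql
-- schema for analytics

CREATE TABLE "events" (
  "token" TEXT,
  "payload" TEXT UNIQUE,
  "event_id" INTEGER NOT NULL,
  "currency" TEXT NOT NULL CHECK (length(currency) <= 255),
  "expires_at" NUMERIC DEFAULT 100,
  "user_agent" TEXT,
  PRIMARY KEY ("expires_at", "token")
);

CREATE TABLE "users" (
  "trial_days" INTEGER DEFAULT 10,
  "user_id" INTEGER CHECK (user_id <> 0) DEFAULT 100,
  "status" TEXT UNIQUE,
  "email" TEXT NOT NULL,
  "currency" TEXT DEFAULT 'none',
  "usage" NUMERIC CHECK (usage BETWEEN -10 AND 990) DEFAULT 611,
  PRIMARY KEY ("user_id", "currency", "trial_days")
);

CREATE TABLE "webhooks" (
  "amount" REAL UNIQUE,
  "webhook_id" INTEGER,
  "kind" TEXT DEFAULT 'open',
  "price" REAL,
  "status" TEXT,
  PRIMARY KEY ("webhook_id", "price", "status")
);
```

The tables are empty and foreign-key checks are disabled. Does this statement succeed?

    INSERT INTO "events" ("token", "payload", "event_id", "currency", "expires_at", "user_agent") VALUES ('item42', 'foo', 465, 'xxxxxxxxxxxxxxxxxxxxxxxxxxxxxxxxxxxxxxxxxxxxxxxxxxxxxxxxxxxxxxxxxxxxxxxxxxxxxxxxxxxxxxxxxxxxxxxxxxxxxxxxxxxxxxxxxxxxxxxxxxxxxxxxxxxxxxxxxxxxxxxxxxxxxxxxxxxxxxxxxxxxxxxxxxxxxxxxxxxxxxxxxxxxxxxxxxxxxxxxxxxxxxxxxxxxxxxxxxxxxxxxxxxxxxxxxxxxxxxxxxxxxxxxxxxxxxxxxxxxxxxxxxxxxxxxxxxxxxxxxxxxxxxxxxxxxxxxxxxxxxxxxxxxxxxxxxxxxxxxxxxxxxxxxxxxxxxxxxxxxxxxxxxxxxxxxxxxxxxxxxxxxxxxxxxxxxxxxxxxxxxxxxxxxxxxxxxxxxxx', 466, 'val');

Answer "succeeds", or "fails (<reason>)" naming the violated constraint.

fails (CHECK on currency)

The value 'xxxxxxxxxxxxxxxxxxxxxxxxxxxxxxxxxxxxxxxxxxxxxxxxxxxxxxxxxxxxxxxxxxxxxxxxxxxxxxxxxxxxxxxxxxxxxxxxxxxxxxxxxxxxxxxxxxxxxxxxxxxxxxxxxxxxxxxxxxxxxxxxxxxxxxxxxxxxxxxxxxxxxxxxxxxxxxxxxxxxxxxxxxxxxxxxxxxxxxxxxxxxxxxxxxxxxxxxxxxxxxxxxxxxxxxxxxxxxxxxxxxxxxxxxxxxxxxxxxxxxxxxxxxxxxxxxxxxxxxxxxxxxxxxxxxxxxxxxxxxxxxxxxxxxxxxxxxxxxxxxxxxxxxxxxxxxxxxxxxxxxxxxxxxxxxxxxxxxxxxxxxxxxxxxxxxxxxxxxxxxxxxxxxxxxxxxxxxxxxx' for currency violates CHECK (length(currency) <= 255).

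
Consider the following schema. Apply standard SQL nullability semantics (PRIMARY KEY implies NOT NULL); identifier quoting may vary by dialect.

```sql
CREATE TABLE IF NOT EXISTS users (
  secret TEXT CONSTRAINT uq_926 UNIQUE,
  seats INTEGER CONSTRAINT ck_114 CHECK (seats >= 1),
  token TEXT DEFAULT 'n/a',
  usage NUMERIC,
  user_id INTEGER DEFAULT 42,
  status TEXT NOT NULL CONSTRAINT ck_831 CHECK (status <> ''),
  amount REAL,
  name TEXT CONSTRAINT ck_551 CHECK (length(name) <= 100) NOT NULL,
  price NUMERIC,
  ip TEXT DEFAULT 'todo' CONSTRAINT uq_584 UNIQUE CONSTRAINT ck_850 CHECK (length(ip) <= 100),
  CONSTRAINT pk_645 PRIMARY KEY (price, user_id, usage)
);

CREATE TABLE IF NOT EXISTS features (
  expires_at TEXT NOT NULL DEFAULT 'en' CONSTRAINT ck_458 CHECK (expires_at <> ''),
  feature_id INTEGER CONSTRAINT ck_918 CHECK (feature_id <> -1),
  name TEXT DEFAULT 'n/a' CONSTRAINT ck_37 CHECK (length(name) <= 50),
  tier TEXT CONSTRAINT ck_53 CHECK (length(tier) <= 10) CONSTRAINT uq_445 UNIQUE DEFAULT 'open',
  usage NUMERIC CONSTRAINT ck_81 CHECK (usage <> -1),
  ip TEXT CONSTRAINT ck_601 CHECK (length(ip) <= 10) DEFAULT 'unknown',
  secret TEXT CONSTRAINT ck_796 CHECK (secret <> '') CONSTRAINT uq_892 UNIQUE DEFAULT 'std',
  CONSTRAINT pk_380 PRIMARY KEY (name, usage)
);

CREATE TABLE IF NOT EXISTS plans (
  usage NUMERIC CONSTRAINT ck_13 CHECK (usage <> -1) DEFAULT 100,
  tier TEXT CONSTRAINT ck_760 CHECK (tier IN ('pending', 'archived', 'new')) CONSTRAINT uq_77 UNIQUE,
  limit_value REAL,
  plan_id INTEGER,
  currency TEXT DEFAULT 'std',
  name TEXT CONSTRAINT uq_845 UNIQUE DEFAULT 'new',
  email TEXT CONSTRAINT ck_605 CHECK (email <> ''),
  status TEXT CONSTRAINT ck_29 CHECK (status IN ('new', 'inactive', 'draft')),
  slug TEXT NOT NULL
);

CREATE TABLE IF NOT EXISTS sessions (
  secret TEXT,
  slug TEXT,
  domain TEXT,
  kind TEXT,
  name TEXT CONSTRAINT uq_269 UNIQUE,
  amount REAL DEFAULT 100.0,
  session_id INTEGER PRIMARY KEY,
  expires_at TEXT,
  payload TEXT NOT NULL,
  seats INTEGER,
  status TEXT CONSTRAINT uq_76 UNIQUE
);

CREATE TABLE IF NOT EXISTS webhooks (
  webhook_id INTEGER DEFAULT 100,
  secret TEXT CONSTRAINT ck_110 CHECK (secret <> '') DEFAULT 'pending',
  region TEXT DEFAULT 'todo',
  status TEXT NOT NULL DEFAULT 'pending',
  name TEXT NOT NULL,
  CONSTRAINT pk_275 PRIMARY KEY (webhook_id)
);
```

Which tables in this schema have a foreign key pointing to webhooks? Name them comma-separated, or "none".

none

No REFERENCES clause anywhere in the schema names webhooks.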